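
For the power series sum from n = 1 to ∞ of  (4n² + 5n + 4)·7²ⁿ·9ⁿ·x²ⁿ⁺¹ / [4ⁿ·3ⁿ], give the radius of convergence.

By the ratio test, |a_{n+1}/a_n| = [(4(n+1)² + 5(n+1) + 4)/(4n² + 5n + 4)] · 49·9/(4·3) → 147/4.
Writing y = x², the series in y has radius 4/147, so |x| < √(4/147) and R = 2√3/21.

R = 2√3/21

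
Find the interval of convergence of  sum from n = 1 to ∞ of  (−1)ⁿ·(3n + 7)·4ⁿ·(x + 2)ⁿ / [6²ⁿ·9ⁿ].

The ratio of consecutive coefficients is [(3(n+1) + 7)/(3n + 7)] · 4/(36·9) → 1/81.
Convergence for |x + 2| · 1/81 < 1, i.e. |x + 2| < 81. So R = 81.
Check x = 79: the n-th term does not approach 0; divergence by the term test.
At x = -83: the terms have absolute value of order n, which does not tend to 0, so the series diverges by the divergence test.

(-83, 79)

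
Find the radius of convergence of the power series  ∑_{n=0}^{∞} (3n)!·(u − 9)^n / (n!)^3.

R = 1/27

Ratio test: |a_{n+1}/a_n| = (3n+1)·(3n+2)·(3n+3)/(n+1)³ → 27 as n → ∞.
The series converges when 27 · |u − 9| < 1, giving R = 1/27.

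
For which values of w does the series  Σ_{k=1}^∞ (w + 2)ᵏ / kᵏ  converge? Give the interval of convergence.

Root test: |a_k|^(1/k) = 1/k → 0.
Since the k-th root of |a_k| tends to 0, the series converges for all real w; R = ∞.

(−∞, ∞)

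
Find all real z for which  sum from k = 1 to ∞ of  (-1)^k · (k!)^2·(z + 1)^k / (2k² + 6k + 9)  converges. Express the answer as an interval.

{-1}

The ratio of consecutive coefficients is (k+1)² · (2k² + 6k + 9)/(2(k+1)² + 6(k+1) + 9) → ∞.
The terms grow without bound for any (z + 1) ≠ 0, so R = 0 (convergence only at z = -1).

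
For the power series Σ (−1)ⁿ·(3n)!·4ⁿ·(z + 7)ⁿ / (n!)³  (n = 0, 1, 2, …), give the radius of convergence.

R = 1/108

The ratio of consecutive coefficients is (3n+1)·(3n+2)·(3n+3)/(n+1)³ · 4 → 108.
The series converges when 108 · |z + 7| < 1, giving R = 1/108.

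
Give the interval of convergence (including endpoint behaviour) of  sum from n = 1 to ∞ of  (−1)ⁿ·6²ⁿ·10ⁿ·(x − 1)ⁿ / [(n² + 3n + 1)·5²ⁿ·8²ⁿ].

Apply the ratio test: |a_{n+1}| / |a_n| = [(n² + 3n + 1)/((n+1)² + 3(n+1) + 1)] · 36·10/(25·64), which tends to 9/40 as n → ∞.
Hence the series converges for |x − 1| < 1/(9/40) = 40/9, so the radius of convergence is 40/9.
Check x = 49/9: the terms are on the order of 1/n², so the series converges absolutely by comparison with the p-series (p = 2 > 1).
Endpoint x = -31/9: absolute convergence follows by limit comparison with Σ 1/n².

[-31/9, 49/9]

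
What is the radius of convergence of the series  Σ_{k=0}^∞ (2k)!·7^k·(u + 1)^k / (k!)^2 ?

R = 1/28

Apply the ratio test: |a_{k+1}| / |a_k| = (2k+1)·(2k+2)/(k+1)² · 7, which tends to 28 as k → ∞.
Hence the series converges for |u + 1| < 1/(28) = 1/28, so the radius of convergence is 1/28.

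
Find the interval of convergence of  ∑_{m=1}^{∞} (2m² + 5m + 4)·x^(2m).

The ratio of consecutive coefficients is (2(m+1)² + 5(m+1) + 4)/(2m² + 5m + 4) → 1.
Successive powers of x differ by 2, so the series converges when |x|² · 1 < 1, i.e. |x| < √(1) = 1. So R = 1.
At x = 1: the terms have absolute value of order m², which does not tend to 0, so the series diverges by the divergence test.
At x = -1: the m-th term does not approach 0; divergence by the term test.

(-1, 1)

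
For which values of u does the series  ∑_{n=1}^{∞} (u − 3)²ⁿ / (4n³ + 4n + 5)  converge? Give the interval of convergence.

[2, 4]

By the ratio test, |a_{n+1}/a_n| = (4n³ + 4n + 5)/(4(n+1)³ + 4(n+1) + 5) → 1.
Writing y = (u − 3)², the series in y has radius 1, so |u − 3| < √(1) = 1 and R = 1.
At u = 4: absolute convergence follows by limit comparison with Σ 1/n³.
Endpoint u = 2: the series is dominated by a constant times Σ 1/n³, which converges (p = 3 > 1).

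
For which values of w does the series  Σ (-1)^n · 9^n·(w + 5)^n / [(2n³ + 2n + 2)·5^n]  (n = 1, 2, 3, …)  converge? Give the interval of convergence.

Apply the ratio test: |a_{n+1}| / |a_n| = [(2n³ + 2n + 2)/(2(n+1)³ + 2(n+1) + 2)] · 9/5, which tends to 9/5 as n → ∞.
Convergence for |w + 5| · 9/5 < 1, i.e. |w + 5| < 5/9. So R = 5/9.
Check w = -40/9: absolute convergence follows by limit comparison with Σ 1/n³.
Check w = -50/9: the terms are on the order of 1/n³, so the series converges absolutely by comparison with the p-series (p = 3 > 1).

[-50/9, -40/9]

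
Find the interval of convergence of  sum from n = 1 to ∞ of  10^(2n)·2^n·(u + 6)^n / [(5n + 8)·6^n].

The ratio of consecutive coefficients is [(5n + 8)/(5(n+1) + 8)] · 100·2/6 → 100/3.
The series converges when 100/3 · |u + 6| < 1, giving R = 3/100.
At u = -597/100: comparison with the harmonic series Σ 1/n shows the series diverges.
Check u = -603/100: convergence follows from the alternating series test (terms decrease monotonically to 0).

[-603/100, -597/100)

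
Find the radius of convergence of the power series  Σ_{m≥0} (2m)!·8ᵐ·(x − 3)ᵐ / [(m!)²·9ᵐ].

By the ratio test, |a_{m+1}/a_m| = (2m+1)·(2m+2)/(m+1)² · 8/9 → 32/9.
Convergence for |x − 3| · 32/9 < 1, i.e. |x − 3| < 9/32. So R = 9/32.

R = 9/32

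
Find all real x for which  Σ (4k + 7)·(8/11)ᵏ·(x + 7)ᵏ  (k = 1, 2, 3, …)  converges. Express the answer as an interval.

Ratio test: |a_{k+1}/a_k| = [(4(k+1) + 7)/(4k + 7)] · 8/11 → 8/11 as k → ∞.
Hence the series converges for |x + 7| < 1/(8/11) = 11/8, so the radius of convergence is 11/8.
Endpoint x = -45/8: the terms have absolute value of order k, which does not tend to 0, so the series diverges by the divergence test.
At x = -67/8: the terms do not tend to 0, so the series diverges.

(-67/8, -45/8)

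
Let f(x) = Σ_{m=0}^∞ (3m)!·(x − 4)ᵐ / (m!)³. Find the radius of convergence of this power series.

R = 1/27

Ratio test: |a_{m+1}/a_m| = (3m+1)·(3m+2)·(3m+3)/(m+1)³ → 27 as m → ∞.
Convergence for |x − 4| · 27 < 1, i.e. |x − 4| < 1/27. So R = 1/27.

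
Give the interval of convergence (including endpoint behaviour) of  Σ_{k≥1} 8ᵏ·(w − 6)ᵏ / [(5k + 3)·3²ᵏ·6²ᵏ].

The ratio of consecutive coefficients is [(5k + 3)/(5(k+1) + 3)] · 8/(9·36) → 2/81.
Convergence for |w − 6| · 2/81 < 1, i.e. |w − 6| < 81/2. So R = 81/2.
When w = 93/2, comparison with the harmonic series Σ 1/k shows the series diverges.
Check w = -69/2: the terms alternate in sign and decrease monotonically to 0 in absolute value (size ~ c/k), so the alternating series test gives convergence.

[-69/2, 93/2)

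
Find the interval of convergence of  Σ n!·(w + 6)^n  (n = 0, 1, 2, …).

{-6}

Apply the ratio test: |a_{n+1}| / |a_n| = (n+1), which tends to ∞ as n → ∞.
Since the ratio → ∞, the series diverges for every w ≠ -6, and R = 0.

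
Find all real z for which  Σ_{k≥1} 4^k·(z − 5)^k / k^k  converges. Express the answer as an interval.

(−∞, ∞)

Root test: |a_k|^(1/k) = 4/k → 0.
The limit is 0 for every z, so R = ∞.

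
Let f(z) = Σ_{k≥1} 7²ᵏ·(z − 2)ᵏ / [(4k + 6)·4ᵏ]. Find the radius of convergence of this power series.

The ratio of consecutive coefficients is [(4k + 6)/(4(k+1) + 6)] · 49/4 → 49/4.
Convergence for |z − 2| · 49/4 < 1, i.e. |z − 2| < 4/49. So R = 4/49.

R = 4/49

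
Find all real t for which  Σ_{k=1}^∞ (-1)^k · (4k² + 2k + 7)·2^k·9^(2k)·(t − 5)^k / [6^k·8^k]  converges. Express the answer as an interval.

(127/27, 143/27)

The ratio of consecutive coefficients is [(4(k+1)² + 2(k+1) + 7)/(4k² + 2k + 7)] · 2·81/(6·8) → 27/8.
Convergence for |t − 5| · 27/8 < 1, i.e. |t − 5| < 8/27. So R = 8/27.
At t = 143/27: the terms have absolute value of order k², which does not tend to 0, so the series diverges by the divergence test.
When t = 127/27, the terms do not tend to 0, so the series diverges.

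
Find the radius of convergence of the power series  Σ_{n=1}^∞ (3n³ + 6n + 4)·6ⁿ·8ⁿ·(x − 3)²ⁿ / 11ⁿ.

R = √33/12

Ratio test: |a_{n+1}/a_n| = [(3(n+1)³ + 6(n+1) + 4)/(3n³ + 6n + 4)] · 6·8/11 → 48/11 as n → ∞.
Since the exponent of (x − 3) increases by 2 each term, convergence requires |x − 3|² < 11/48, hence R = √33/12.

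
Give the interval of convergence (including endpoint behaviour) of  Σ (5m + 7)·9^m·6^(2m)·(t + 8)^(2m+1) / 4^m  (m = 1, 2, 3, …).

Ratio test: |a_{m+1}/a_m| = [(5(m+1) + 7)/(5m + 7)] · 9·36/4 → 81 as m → ∞.
Writing y = (t + 8)², the series in y has radius 1/81, so |t + 8| < √(1/81) = 1/9 and R = 1/9.
Check t = -71/9: the m-th term does not approach 0; divergence by the term test.
Endpoint t = -73/9: the terms do not tend to 0, so the series diverges.

(-73/9, -71/9)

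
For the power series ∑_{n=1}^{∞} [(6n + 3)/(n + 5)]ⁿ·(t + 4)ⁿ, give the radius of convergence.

R = 1/6

By the Cauchy root test, |a_n|^(1/n) = (6n + 3)/(n + 5) → 6.
Thus R = 1/(6) = 1/6.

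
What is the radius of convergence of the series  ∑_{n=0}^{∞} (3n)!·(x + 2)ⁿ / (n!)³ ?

R = 1/27

Apply the ratio test: |a_{n+1}| / |a_n| = (3n+1)·(3n+2)·(3n+3)/(n+1)³, which tends to 27 as n → ∞.
The series converges when 27 · |x + 2| < 1, giving R = 1/27.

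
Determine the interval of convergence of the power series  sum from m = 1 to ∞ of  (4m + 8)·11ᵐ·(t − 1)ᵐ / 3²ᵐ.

(2/11, 20/11)

Apply the ratio test: |a_{m+1}| / |a_m| = [(4(m+1) + 8)/(4m + 8)] · 11/9, which tends to 11/9 as m → ∞.
The series converges when 11/9 · |t − 1| < 1, giving R = 9/11.
When t = 20/11, the terms do not tend to 0, so the series diverges.
Endpoint t = 2/11: the terms do not tend to 0, so the series diverges.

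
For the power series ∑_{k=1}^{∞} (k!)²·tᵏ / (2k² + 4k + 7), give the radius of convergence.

R = 0

Ratio test: |a_{k+1}/a_k| = (k+1)² · (2k² + 4k + 7)/(2(k+1)² + 4(k+1) + 7) → ∞ as k → ∞.
Since the ratio → ∞, the series diverges for every t ≠ 0, and R = 0.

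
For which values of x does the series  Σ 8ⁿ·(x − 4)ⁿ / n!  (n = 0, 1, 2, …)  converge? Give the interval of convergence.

(−∞, ∞)

Apply the ratio test: |a_{n+1}| / |a_n| = 8 · 1/(n+1), which tends to 0 as n → ∞.
The limit is 0, so the series converges for all x; R = ∞.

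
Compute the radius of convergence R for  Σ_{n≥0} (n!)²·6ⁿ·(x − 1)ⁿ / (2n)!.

R = 2/3

Apply the ratio test: |a_{n+1}| / |a_n| = (n+1)²/[(2n+1)·(2n+2)] · 6, which tends to 3/2 as n → ∞.
Hence the series converges for |x − 1| < 1/(3/2) = 2/3, so the radius of convergence is 2/3.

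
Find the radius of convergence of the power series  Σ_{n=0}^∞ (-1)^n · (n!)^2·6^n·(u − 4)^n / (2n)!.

R = 2/3

Apply the ratio test: |a_{n+1}| / |a_n| = (n+1)²/[(2n+1)·(2n+2)] · 6, which tends to 3/2 as n → ∞.
Hence the series converges for |u − 4| < 1/(3/2) = 2/3, so the radius of convergence is 2/3.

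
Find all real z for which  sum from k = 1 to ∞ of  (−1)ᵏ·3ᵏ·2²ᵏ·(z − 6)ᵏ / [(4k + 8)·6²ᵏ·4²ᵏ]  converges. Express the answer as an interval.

Apply the ratio test: |a_{k+1}| / |a_k| = [(4k + 8)/(4(k+1) + 8)] · 3·4/(36·16), which tends to 1/48 as k → ∞.
Thus R = 1/(1/48) = 48.
When z = 54, the terms alternate in sign and decrease monotonically to 0 in absolute value (size ~ c/k), so the alternating series test gives convergence.
Check z = -42: the terms behave like c/k; limit comparison with the harmonic series gives divergence.

(-42, 54]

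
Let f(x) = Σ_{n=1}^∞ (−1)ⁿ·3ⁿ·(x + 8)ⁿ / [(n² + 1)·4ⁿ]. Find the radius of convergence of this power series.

R = 4/3

By the ratio test, |a_{n+1}/a_n| = [(n² + 1)/((n+1)² + 1)] · 3/4 → 3/4.
Hence the series converges for |x + 8| < 1/(3/4) = 4/3, so the radius of convergence is 4/3.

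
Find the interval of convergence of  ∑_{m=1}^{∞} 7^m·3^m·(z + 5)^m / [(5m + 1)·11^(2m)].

[-226/21, 16/21)

The ratio of consecutive coefficients is [(5m + 1)/(5(m+1) + 1)] · 7·3/121 → 21/121.
Thus R = 1/(21/121) = 121/21.
Check z = 16/21: the terms behave like c/m; limit comparison with the harmonic series gives divergence.
At z = -226/21: an alternating series whose terms decrease to 0 in absolute value, so it converges by the Leibniz criterion.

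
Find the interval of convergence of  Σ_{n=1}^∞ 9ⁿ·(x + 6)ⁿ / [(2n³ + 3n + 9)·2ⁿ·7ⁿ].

[-68/9, -40/9]

Ratio test: |a_{n+1}/a_n| = [(2n³ + 3n + 9)/(2(n+1)³ + 3(n+1) + 9)] · 9/(2·7) → 9/14 as n → ∞.
Thus R = 1/(9/14) = 14/9.
When x = -40/9, the terms are on the order of 1/n³, so the series converges absolutely by comparison with the p-series (p = 3 > 1).
Endpoint x = -68/9: the series is dominated by a constant times Σ 1/n³, which converges (p = 3 > 1).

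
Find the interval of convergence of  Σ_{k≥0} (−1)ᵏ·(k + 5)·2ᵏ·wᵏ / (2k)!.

(−∞, ∞)

Apply the ratio test: |a_{k+1}| / |a_k| = ((k+1) + 5)/(k + 5) · 2 · 1/[(2k+1)·(2k+2)], which tends to 0 as k → ∞.
The ratio tends to 0 regardless of w, hence R = ∞.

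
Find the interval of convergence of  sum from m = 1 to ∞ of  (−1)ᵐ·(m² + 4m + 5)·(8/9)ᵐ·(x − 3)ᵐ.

By the ratio test, |a_{m+1}/a_m| = [((m+1)² + 4(m+1) + 5)/(m² + 4m + 5)] · 8/9 → 8/9.
Hence the series converges for |x − 3| < 1/(8/9) = 9/8, so the radius of convergence is 9/8.
At x = 33/8: the m-th term does not approach 0; divergence by the term test.
At x = 15/8: the terms have absolute value of order m², which does not tend to 0, so the series diverges by the divergence test.

(15/8, 33/8)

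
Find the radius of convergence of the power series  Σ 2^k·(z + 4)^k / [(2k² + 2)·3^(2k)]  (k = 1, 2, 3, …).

R = 9/2

The ratio of consecutive coefficients is [(2k² + 2)/(2(k+1)² + 2)] · 2/9 → 2/9.
Hence the series converges for |z + 4| < 1/(2/9) = 9/2, so the radius of convergence is 9/2.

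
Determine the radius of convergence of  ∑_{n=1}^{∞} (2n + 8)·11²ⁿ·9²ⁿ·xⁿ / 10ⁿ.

By the ratio test, |a_{n+1}/a_n| = [(2(n+1) + 8)/(2n + 8)] · 121·81/10 → 9801/10.
Hence the series converges for |x| < 1/(9801/10) = 10/9801, so the radius of convergence is 10/9801.

R = 10/9801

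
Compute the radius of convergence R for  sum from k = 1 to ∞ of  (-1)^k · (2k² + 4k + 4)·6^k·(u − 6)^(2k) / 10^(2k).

R = 5√6/3

Apply the ratio test: |a_{k+1}| / |a_k| = [(2(k+1)² + 4(k+1) + 4)/(2k² + 4k + 4)] · 6/100, which tends to 3/50 as k → ∞.
Successive powers of (u − 6) differ by 2, so the series converges when |u − 6|² · 3/50 < 1, i.e. |u − 6| < √(50/3). So R = 5√6/3.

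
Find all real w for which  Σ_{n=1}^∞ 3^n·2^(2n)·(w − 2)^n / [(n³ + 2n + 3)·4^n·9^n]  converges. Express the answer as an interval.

[-1, 5]

Ratio test: |a_{n+1}/a_n| = [(n³ + 2n + 3)/((n+1)³ + 2(n+1) + 3)] · 3·4/(4·9) → 1/3 as n → ∞.
Thus R = 1/(1/3) = 3.
Endpoint w = 5: the series is dominated by a constant times Σ 1/n³, which converges (p = 3 > 1).
Endpoint w = -1: absolute convergence follows by limit comparison with Σ 1/n³.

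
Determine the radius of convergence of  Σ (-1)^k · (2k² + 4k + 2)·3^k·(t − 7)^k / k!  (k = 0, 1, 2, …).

The ratio of consecutive coefficients is (2(k+1)² + 4(k+1) + 2)/(2k² + 4k + 2) · 3 · 1/(k+1) → 0.
Since the limit is 0 < 1 for every t, the series converges on all of ℝ and R = ∞.

R = ∞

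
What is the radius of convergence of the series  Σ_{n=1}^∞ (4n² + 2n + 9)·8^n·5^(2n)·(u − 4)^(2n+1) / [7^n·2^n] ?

R = √7/10

Apply the ratio test: |a_{n+1}| / |a_n| = [(4(n+1)² + 2(n+1) + 9)/(4n² + 2n + 9)] · 8·25/(7·2), which tends to 100/7 as n → ∞.
Writing y = (u − 4)², the series in y has radius 7/100, so |u − 4| < √(7/100) and R = √7/10.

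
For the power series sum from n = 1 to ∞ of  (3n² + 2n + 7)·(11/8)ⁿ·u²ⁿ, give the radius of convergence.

R = 2√22/11

The ratio of consecutive coefficients is [(3(n+1)² + 2(n+1) + 7)/(3n² + 2n + 7)] · 11/8 → 11/8.
Since the exponent of u increases by 2 each term, convergence requires |u|² < 8/11, hence R = 2√22/11.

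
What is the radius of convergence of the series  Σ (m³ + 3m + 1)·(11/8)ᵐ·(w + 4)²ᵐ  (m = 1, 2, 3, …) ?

By the ratio test, |a_{m+1}/a_m| = [((m+1)³ + 3(m+1) + 1)/(m³ + 3m + 1)] · 11/8 → 11/8.
Writing y = (w + 4)², the series in y has radius 8/11, so |w + 4| < √(8/11) and R = 2√22/11.

R = 2√22/11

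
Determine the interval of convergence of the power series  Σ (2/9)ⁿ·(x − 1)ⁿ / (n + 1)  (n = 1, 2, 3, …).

[-7/2, 11/2)

By the ratio test, |a_{n+1}/a_n| = [(n + 1)/((n+1) + 1)] · 2/9 → 2/9.
Hence the series converges for |x − 1| < 1/(2/9) = 9/2, so the radius of convergence is 9/2.
Check x = 11/2: comparison with the harmonic series Σ 1/n shows the series diverges.
At x = -7/2: convergence follows from the alternating series test (terms decrease monotonically to 0).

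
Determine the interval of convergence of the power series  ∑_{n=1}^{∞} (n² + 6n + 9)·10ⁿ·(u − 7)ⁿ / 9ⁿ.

(61/10, 79/10)

Ratio test: |a_{n+1}/a_n| = [((n+1)² + 6(n+1) + 9)/(n² + 6n + 9)] · 10/9 → 10/9 as n → ∞.
Thus R = 1/(10/9) = 9/10.
When u = 79/10, the terms do not tend to 0, so the series diverges.
At u = 61/10: the n-th term does not approach 0; divergence by the term test.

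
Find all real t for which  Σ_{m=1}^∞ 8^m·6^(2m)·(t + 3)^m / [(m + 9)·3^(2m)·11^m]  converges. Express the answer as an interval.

Ratio test: |a_{m+1}/a_m| = [(m + 9)/((m+1) + 9)] · 8·36/(9·11) → 32/11 as m → ∞.
Convergence for |t + 3| · 32/11 < 1, i.e. |t + 3| < 11/32. So R = 11/32.
Check t = -85/32: the terms are asymptotic to a nonzero constant times 1/m, so the series diverges by limit comparison with Σ 1/m.
Check t = -107/32: convergence follows from the alternating series test (terms decrease monotonically to 0).

[-107/32, -85/32)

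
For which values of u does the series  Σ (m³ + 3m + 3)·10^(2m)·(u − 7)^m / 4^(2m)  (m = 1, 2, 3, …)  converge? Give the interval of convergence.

(171/25, 179/25)

Apply the ratio test: |a_{m+1}| / |a_m| = [((m+1)³ + 3(m+1) + 3)/(m³ + 3m + 3)] · 100/16, which tends to 25/4 as m → ∞.
Hence the series converges for |u − 7| < 1/(25/4) = 4/25, so the radius of convergence is 4/25.
At u = 179/25: the terms have absolute value of order m³, which does not tend to 0, so the series diverges by the divergence test.
Check u = 171/25: the terms have absolute value of order m³, which does not tend to 0, so the series diverges by the divergence test.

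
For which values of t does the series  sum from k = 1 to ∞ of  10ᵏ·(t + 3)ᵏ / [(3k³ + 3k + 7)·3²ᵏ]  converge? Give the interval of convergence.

[-39/10, -21/10]

The ratio of consecutive coefficients is [(3k³ + 3k + 7)/(3(k+1)³ + 3(k+1) + 7)] · 10/9 → 10/9.
The series converges when 10/9 · |t + 3| < 1, giving R = 9/10.
Check t = -21/10: the series is dominated by a constant times Σ 1/k³, which converges (p = 3 > 1).
At t = -39/10: the series is dominated by a constant times Σ 1/k³, which converges (p = 3 > 1).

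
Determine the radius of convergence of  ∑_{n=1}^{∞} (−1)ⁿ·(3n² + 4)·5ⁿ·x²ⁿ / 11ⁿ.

R = √55/5

By the ratio test, |a_{n+1}/a_n| = [(3(n+1)² + 4)/(3n² + 4)] · 5/11 → 5/11.
Since the exponent of x increases by 2 each term, convergence requires |x|² < 11/5, hence R = √55/5.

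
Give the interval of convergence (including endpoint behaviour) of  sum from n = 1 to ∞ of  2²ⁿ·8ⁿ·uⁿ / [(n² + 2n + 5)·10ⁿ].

Apply the ratio test: |a_{n+1}| / |a_n| = [(n² + 2n + 5)/((n+1)² + 2(n+1) + 5)] · 4·8/10, which tends to 16/5 as n → ∞.
Convergence for |u| · 16/5 < 1, i.e. |u| < 5/16. So R = 5/16.
At u = 5/16: the series is dominated by a constant times Σ 1/n², which converges (p = 2 > 1).
Check u = -5/16: absolute convergence follows by limit comparison with Σ 1/n².

[-5/16, 5/16]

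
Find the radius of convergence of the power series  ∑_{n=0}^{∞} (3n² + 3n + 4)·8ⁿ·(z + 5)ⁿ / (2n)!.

Ratio test: |a_{n+1}/a_n| = (3(n+1)² + 3(n+1) + 4)/(3n² + 3n + 4) · 8 · 1/[(2n+1)·(2n+2)] → 0 as n → ∞.
The ratio tends to 0 regardless of z, hence R = ∞.

R = ∞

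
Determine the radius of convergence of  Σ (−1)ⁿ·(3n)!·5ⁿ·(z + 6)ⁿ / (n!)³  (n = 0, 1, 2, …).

R = 1/135

Ratio test: |a_{n+1}/a_n| = (3n+1)·(3n+2)·(3n+3)/(n+1)³ · 5 → 135 as n → ∞.
Thus R = 1/(135) = 1/135.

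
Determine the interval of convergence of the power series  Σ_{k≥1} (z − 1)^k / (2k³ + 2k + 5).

[0, 2]

The ratio of consecutive coefficients is (2k³ + 2k + 5)/(2(k+1)³ + 2(k+1) + 5) → 1.
Hence R = 1.
At z = 2: the series is dominated by a constant times Σ 1/k³, which converges (p = 3 > 1).
At z = 0: absolute convergence follows by limit comparison with Σ 1/k³.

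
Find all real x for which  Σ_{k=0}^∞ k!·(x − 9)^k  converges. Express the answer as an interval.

Apply the ratio test: |a_{k+1}| / |a_k| = (k+1), which tends to ∞ as k → ∞.
The ratio grows without bound, so the series diverges whenever (x − 9) ≠ 0; it converges only at x = 9. R = 0.

{9}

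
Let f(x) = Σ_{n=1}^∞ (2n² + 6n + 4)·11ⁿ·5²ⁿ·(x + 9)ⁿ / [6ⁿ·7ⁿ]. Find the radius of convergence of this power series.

R = 42/275

By the ratio test, |a_{n+1}/a_n| = [(2(n+1)² + 6(n+1) + 4)/(2n² + 6n + 4)] · 11·25/(6·7) → 275/42.
Hence the series converges for |x + 9| < 1/(275/42) = 42/275, so the radius of convergence is 42/275.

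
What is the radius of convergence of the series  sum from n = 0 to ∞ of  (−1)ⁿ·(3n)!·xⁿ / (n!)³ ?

By the ratio test, |a_{n+1}/a_n| = (3n+1)·(3n+2)·(3n+3)/(n+1)³ → 27.
Thus R = 1/(27) = 1/27.

R = 1/27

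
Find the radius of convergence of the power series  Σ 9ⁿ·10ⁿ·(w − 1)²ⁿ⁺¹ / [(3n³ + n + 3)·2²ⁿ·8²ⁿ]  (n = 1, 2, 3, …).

R = 8√10/15

By the ratio test, |a_{n+1}/a_n| = [(3n³ + n + 3)/(3(n+1)³ + (n+1) + 3)] · 9·10/(4·64) → 45/128.
Writing y = (w − 1)², the series in y has radius 128/45, so |w − 1| < √(128/45) and R = 8√10/15.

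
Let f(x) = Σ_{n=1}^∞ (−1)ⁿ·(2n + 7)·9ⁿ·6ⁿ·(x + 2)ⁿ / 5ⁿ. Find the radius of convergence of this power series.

By the ratio test, |a_{n+1}/a_n| = [(2(n+1) + 7)/(2n + 7)] · 9·6/5 → 54/5.
Convergence for |x + 2| · 54/5 < 1, i.e. |x + 2| < 5/54. So R = 5/54.

R = 5/54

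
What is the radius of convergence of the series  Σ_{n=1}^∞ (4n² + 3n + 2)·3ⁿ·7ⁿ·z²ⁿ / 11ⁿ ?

The ratio of consecutive coefficients is [(4(n+1)² + 3(n+1) + 2)/(4n² + 3n + 2)] · 3·7/11 → 21/11.
Since the exponent of z increases by 2 each term, convergence requires |z|² < 11/21, hence R = √231/21.

R = √231/21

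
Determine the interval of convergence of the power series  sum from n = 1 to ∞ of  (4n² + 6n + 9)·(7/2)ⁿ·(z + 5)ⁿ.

(-37/7, -33/7)

The ratio of consecutive coefficients is [(4(n+1)² + 6(n+1) + 9)/(4n² + 6n + 9)] · 7/2 → 7/2.
Hence the series converges for |z + 5| < 1/(7/2) = 2/7, so the radius of convergence is 2/7.
Endpoint z = -33/7: the terms do not tend to 0, so the series diverges.
At z = -37/7: the n-th term does not approach 0; divergence by the term test.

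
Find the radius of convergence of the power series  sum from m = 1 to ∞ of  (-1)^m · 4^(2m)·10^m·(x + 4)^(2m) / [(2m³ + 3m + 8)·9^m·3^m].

R = 3√30/40

Apply the ratio test: |a_{m+1}| / |a_m| = [(2m³ + 3m + 8)/(2(m+1)³ + 3(m+1) + 8)] · 16·10/(9·3), which tends to 160/27 as m → ∞.
Successive powers of (x + 4) differ by 2, so the series converges when |x + 4|² · 160/27 < 1, i.e. |x + 4| < √(27/160). So R = 3√30/40.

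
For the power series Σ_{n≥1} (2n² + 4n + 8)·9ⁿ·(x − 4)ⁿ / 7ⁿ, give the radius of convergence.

R = 7/9

The ratio of consecutive coefficients is [(2(n+1)² + 4(n+1) + 8)/(2n² + 4n + 8)] · 9/7 → 9/7.
Thus R = 1/(9/7) = 7/9.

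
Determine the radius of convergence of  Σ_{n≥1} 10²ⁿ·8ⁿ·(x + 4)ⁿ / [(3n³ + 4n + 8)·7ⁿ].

R = 7/800

Apply the ratio test: |a_{n+1}| / |a_n| = [(3n³ + 4n + 8)/(3(n+1)³ + 4(n+1) + 8)] · 100·8/7, which tends to 800/7 as n → ∞.
Hence the series converges for |x + 4| < 1/(800/7) = 7/800, so the radius of convergence is 7/800.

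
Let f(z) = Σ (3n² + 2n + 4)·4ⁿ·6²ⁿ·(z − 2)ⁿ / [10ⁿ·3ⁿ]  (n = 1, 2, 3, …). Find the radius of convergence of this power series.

R = 5/24

Ratio test: |a_{n+1}/a_n| = [(3(n+1)² + 2(n+1) + 4)/(3n² + 2n + 4)] · 4·36/(10·3) → 24/5 as n → ∞.
Convergence for |z − 2| · 24/5 < 1, i.e. |z − 2| < 5/24. So R = 5/24.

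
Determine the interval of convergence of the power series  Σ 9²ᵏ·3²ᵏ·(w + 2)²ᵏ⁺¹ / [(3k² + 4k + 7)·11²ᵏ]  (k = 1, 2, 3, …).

Ratio test: |a_{k+1}/a_k| = [(3k² + 4k + 7)/(3(k+1)² + 4(k+1) + 7)] · 81·9/121 → 729/121 as k → ∞.
Writing y = (w + 2)², the series in y has radius 121/729, so |w + 2| < √(121/729) = 11/27 and R = 11/27.
Check w = -43/27: the series is dominated by a constant times Σ 1/k², which converges (p = 2 > 1).
When w = -65/27, the series is dominated by a constant times Σ 1/k², which converges (p = 2 > 1).

[-65/27, -43/27]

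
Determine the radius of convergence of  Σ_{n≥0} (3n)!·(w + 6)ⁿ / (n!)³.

The ratio of consecutive coefficients is (3n+1)·(3n+2)·(3n+3)/(n+1)³ → 27.
The series converges when 27 · |w + 6| < 1, giving R = 1/27.

R = 1/27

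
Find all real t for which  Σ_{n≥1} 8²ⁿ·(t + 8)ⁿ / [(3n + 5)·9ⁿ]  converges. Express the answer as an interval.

Apply the ratio test: |a_{n+1}| / |a_n| = [(3n + 5)/(3(n+1) + 5)] · 64/9, which tends to 64/9 as n → ∞.
The series converges when 64/9 · |t + 8| < 1, giving R = 9/64.
At t = -503/64: comparison with the harmonic series Σ 1/n shows the series diverges.
Check t = -521/64: an alternating series whose terms decrease to 0 in absolute value, so it converges by the Leibniz criterion.

[-521/64, -503/64)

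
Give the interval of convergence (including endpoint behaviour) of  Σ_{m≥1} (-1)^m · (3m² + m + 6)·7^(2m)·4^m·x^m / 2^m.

Ratio test: |a_{m+1}/a_m| = [(3(m+1)² + (m+1) + 6)/(3m² + m + 6)] · 49·4/2 → 98 as m → ∞.
Hence the series converges for |x| < 1/(98) = 1/98, so the radius of convergence is 1/98.
When x = 1/98, the m-th term does not approach 0; divergence by the term test.
At x = -1/98: the m-th term does not approach 0; divergence by the term test.

(-1/98, 1/98)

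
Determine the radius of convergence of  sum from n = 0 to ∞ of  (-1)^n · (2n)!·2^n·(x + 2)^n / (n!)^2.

Ratio test: |a_{n+1}/a_n| = (2n+1)·(2n+2)/(n+1)² · 2 → 8 as n → ∞.
The series converges when 8 · |x + 2| < 1, giving R = 1/8.

R = 1/8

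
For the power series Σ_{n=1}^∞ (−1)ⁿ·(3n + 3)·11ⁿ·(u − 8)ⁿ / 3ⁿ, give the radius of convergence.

Ratio test: |a_{n+1}/a_n| = [(3(n+1) + 3)/(3n + 3)] · 11/3 → 11/3 as n → ∞.
The series converges when 11/3 · |u − 8| < 1, giving R = 3/11.

R = 3/11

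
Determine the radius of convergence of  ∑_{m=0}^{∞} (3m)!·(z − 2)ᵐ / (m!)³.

R = 1/27

The ratio of consecutive coefficients is (3m+1)·(3m+2)·(3m+3)/(m+1)³ → 27.
The series converges when 27 · |z − 2| < 1, giving R = 1/27.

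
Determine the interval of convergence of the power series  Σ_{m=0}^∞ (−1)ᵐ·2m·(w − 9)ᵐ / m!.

(−∞, ∞)

The ratio of consecutive coefficients is 2(m+1)/2m · 1/(m+1) → 0.
The ratio tends to 0 regardless of w, hence R = ∞.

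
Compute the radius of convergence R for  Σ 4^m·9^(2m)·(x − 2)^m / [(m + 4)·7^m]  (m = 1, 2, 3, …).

R = 7/324

Apply the ratio test: |a_{m+1}| / |a_m| = [(m + 4)/((m+1) + 4)] · 4·81/7, which tends to 324/7 as m → ∞.
Hence the series converges for |x − 2| < 1/(324/7) = 7/324, so the radius of convergence is 7/324.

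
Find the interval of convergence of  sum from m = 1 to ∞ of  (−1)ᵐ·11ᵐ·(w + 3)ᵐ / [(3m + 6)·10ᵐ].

The ratio of consecutive coefficients is [(3m + 6)/(3(m+1) + 6)] · 11/10 → 11/10.
Thus R = 1/(11/10) = 10/11.
At w = -23/11: convergence follows from the alternating series test (terms decrease monotonically to 0).
When w = -43/11, comparison with the harmonic series Σ 1/m shows the series diverges.

(-43/11, -23/11]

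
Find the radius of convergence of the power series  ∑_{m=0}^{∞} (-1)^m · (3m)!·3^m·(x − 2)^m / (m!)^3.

By the ratio test, |a_{m+1}/a_m| = (3m+1)·(3m+2)·(3m+3)/(m+1)³ · 3 → 81.
The series converges when 81 · |x − 2| < 1, giving R = 1/81.

R = 1/81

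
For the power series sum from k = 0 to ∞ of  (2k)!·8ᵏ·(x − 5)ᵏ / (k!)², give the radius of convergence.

R = 1/32

Ratio test: |a_{k+1}/a_k| = (2k+1)·(2k+2)/(k+1)² · 8 → 32 as k → ∞.
The series converges when 32 · |x − 5| < 1, giving R = 1/32.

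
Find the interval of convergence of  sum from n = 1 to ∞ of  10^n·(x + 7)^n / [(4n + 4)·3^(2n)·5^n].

Apply the ratio test: |a_{n+1}| / |a_n| = [(4n + 4)/(4(n+1) + 4)] · 10/(9·5), which tends to 2/9 as n → ∞.
Thus R = 1/(2/9) = 9/2.
When x = -5/2, the terms behave like c/n; limit comparison with the harmonic series gives divergence.
At x = -23/2: convergence follows from the alternating series test (terms decrease monotonically to 0).

[-23/2, -5/2)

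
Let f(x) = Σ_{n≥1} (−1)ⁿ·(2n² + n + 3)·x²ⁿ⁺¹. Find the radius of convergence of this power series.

R = 1

Apply the ratio test: |a_{n+1}| / |a_n| = (2(n+1)² + (n+1) + 3)/(2n² + n + 3), which tends to 1 as n → ∞.
Since the exponent of x increases by 2 each term, convergence requires |x|² < 1, hence R = 1.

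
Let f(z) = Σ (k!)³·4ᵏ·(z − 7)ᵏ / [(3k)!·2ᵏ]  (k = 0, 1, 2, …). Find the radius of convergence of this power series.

Apply the ratio test: |a_{k+1}| / |a_k| = (k+1)³/[(3k+1)·(3k+2)·(3k+3)] · 4/2, which tends to 2/27 as k → ∞.
Convergence for |z − 7| · 2/27 < 1, i.e. |z − 7| < 27/2. So R = 27/2.

R = 27/2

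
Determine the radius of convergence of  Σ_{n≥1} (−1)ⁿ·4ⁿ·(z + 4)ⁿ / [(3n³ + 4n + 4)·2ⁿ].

Ratio test: |a_{n+1}/a_n| = [(3n³ + 4n + 4)/(3(n+1)³ + 4(n+1) + 4)] · 4/2 → 2 as n → ∞.
Convergence for |z + 4| · 2 < 1, i.e. |z + 4| < 1/2. So R = 1/2.

R = 1/2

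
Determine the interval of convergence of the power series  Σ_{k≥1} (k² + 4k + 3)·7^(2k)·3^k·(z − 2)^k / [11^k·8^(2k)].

Apply the ratio test: |a_{k+1}| / |a_k| = [((k+1)² + 4(k+1) + 3)/(k² + 4k + 3)] · 49·3/(11·64), which tends to 147/704 as k → ∞.
Hence the series converges for |z − 2| < 1/(147/704) = 704/147, so the radius of convergence is 704/147.
Check z = 998/147: the k-th term does not approach 0; divergence by the term test.
At z = -410/147: the terms do not tend to 0, so the series diverges.

(-410/147, 998/147)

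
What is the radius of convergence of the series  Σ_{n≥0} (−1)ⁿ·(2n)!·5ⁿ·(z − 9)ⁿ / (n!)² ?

The ratio of consecutive coefficients is (2n+1)·(2n+2)/(n+1)² · 5 → 20.
Thus R = 1/(20) = 1/20.

R = 1/20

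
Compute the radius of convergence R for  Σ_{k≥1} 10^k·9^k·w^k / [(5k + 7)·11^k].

The ratio of consecutive coefficients is [(5k + 7)/(5(k+1) + 7)] · 10·9/11 → 90/11.
Thus R = 1/(90/11) = 11/90.

R = 11/90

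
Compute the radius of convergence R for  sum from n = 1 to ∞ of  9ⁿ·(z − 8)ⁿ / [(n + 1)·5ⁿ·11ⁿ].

Apply the ratio test: |a_{n+1}| / |a_n| = [(n + 1)/((n+1) + 1)] · 9/(5·11), which tends to 9/55 as n → ∞.
Convergence for |z − 8| · 9/55 < 1, i.e. |z − 8| < 55/9. So R = 55/9.

R = 55/9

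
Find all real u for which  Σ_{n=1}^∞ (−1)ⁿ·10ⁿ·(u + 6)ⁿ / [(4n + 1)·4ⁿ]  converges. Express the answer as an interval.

(-32/5, -28/5]

Ratio test: |a_{n+1}/a_n| = [(4n + 1)/(4(n+1) + 1)] · 10/4 → 5/2 as n → ∞.
Convergence for |u + 6| · 5/2 < 1, i.e. |u + 6| < 2/5. So R = 2/5.
Endpoint u = -28/5: an alternating series whose terms decrease to 0 in absolute value, so it converges by the Leibniz criterion.
Check u = -32/5: comparison with the harmonic series Σ 1/n shows the series diverges.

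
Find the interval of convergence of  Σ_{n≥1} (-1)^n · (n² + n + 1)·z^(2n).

Apply the ratio test: |a_{n+1}| / |a_n| = ((n+1)² + (n+1) + 1)/(n² + n + 1), which tends to 1 as n → ∞.
Writing y = z², the series in y has radius 1, so |z| < √(1) = 1 and R = 1.
Check z = 1: the terms have absolute value of order n², which does not tend to 0, so the series diverges by the divergence test.
When z = -1, the terms do not tend to 0, so the series diverges.

(-1, 1)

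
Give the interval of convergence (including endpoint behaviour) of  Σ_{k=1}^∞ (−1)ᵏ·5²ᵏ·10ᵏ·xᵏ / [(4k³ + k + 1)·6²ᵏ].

[-18/125, 18/125]

By the ratio test, |a_{k+1}/a_k| = [(4k³ + k + 1)/(4(k+1)³ + (k+1) + 1)] · 25·10/36 → 125/18.
Convergence for |x| · 125/18 < 1, i.e. |x| < 18/125. So R = 18/125.
Endpoint x = 18/125: absolute convergence follows by limit comparison with Σ 1/k³.
Endpoint x = -18/125: the terms are on the order of 1/k³, so the series converges absolutely by comparison with the p-series (p = 3 > 1).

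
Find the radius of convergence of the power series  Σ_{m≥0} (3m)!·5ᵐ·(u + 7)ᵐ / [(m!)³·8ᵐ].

By the ratio test, |a_{m+1}/a_m| = (3m+1)·(3m+2)·(3m+3)/(m+1)³ · 5/8 → 135/8.
Convergence for |u + 7| · 135/8 < 1, i.e. |u + 7| < 8/135. So R = 8/135.

R = 8/135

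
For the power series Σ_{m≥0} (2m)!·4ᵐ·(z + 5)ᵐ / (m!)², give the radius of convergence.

R = 1/16

The ratio of consecutive coefficients is (2m+1)·(2m+2)/(m+1)² · 4 → 16.
Thus R = 1/(16) = 1/16.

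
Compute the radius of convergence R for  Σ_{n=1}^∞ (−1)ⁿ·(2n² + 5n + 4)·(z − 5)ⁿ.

Ratio test: |a_{n+1}/a_n| = (2(n+1)² + 5(n+1) + 4)/(2n² + 5n + 4) → 1 as n → ∞.
Hence R = 1.

R = 1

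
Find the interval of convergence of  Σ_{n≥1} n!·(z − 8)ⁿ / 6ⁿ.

Apply the ratio test: |a_{n+1}| / |a_n| = (n+1) · 1/6, which tends to ∞ as n → ∞.
The terms grow without bound for any (z − 8) ≠ 0, so R = 0 (convergence only at z = 8).

{8}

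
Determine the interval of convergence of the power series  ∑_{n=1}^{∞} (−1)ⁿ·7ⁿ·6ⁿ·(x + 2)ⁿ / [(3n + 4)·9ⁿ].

(-31/14, -25/14]

By the ratio test, |a_{n+1}/a_n| = [(3n + 4)/(3(n+1) + 4)] · 7·6/9 → 14/3.
Hence the series converges for |x + 2| < 1/(14/3) = 3/14, so the radius of convergence is 3/14.
When x = -25/14, the terms alternate in sign and decrease monotonically to 0 in absolute value (size ~ c/n), so the alternating series test gives convergence.
Check x = -31/14: the terms behave like c/n; limit comparison with the harmonic series gives divergence.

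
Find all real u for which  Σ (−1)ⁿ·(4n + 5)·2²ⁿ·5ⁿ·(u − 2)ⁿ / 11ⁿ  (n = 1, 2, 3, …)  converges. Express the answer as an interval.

(29/20, 51/20)

By the ratio test, |a_{n+1}/a_n| = [(4(n+1) + 5)/(4n + 5)] · 4·5/11 → 20/11.
Thus R = 1/(20/11) = 11/20.
Endpoint u = 51/20: the n-th term does not approach 0; divergence by the term test.
Check u = 29/20: the terms do not tend to 0, so the series diverges.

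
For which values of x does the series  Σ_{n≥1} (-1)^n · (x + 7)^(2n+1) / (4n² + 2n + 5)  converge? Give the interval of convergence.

[-8, -6]

Ratio test: |a_{n+1}/a_n| = (4n² + 2n + 5)/(4(n+1)² + 2(n+1) + 5) → 1 as n → ∞.
Writing y = (x + 7)², the series in y has radius 1, so |x + 7| < √(1) = 1 and R = 1.
At x = -6: the series is dominated by a constant times Σ 1/n², which converges (p = 2 > 1).
Check x = -8: the terms are on the order of 1/n², so the series converges absolutely by comparison with the p-series (p = 2 > 1).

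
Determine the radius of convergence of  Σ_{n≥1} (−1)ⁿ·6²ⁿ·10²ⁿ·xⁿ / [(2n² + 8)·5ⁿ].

R = 1/720

The ratio of consecutive coefficients is [(2n² + 8)/(2(n+1)² + 8)] · 36·100/5 → 720.
Convergence for |x| · 720 < 1, i.e. |x| < 1/720. So R = 1/720.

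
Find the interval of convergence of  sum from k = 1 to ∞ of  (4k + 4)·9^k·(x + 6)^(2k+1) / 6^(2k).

(-8, -4)

The ratio of consecutive coefficients is [(4(k+1) + 4)/(4k + 4)] · 9/36 → 1/4.
Since the exponent of (x + 6) increases by 2 each term, convergence requires |x + 6|² < 4, hence R = 2.
Endpoint x = -4: the terms do not tend to 0, so the series diverges.
Check x = -8: the k-th term does not approach 0; divergence by the term test.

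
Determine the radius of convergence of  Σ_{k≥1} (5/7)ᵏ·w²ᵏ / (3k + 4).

R = √35/5

Apply the ratio test: |a_{k+1}| / |a_k| = [(3k + 4)/(3(k+1) + 4)] · 5/7, which tends to 5/7 as k → ∞.
Writing y = w², the series in y has radius 7/5, so |w| < √(7/5) and R = √35/5.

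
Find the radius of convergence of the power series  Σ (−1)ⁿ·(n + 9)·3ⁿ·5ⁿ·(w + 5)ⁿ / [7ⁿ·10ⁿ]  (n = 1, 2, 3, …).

R = 14/3

Apply the ratio test: |a_{n+1}| / |a_n| = [((n+1) + 9)/(n + 9)] · 3·5/(7·10), which tends to 3/14 as n → ∞.
Thus R = 1/(3/14) = 14/3.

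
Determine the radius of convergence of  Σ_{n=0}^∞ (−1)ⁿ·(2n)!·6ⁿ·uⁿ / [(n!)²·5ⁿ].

R = 5/24

By the ratio test, |a_{n+1}/a_n| = (2n+1)·(2n+2)/(n+1)² · 6/5 → 24/5.
Thus R = 1/(24/5) = 5/24.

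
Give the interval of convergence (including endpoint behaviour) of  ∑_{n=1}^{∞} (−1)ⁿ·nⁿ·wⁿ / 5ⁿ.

{0}

Root test: |a_n|^(1/n) = n/5 → ∞.
Since the n-th root of |a_n| is unbounded, the series converges only at w = 0; R = 0.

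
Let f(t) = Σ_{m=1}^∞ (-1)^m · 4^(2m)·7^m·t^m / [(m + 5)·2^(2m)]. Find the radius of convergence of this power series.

The ratio of consecutive coefficients is [(m + 5)/((m+1) + 5)] · 16·7/4 → 28.
The series converges when 28 · |t| < 1, giving R = 1/28.

R = 1/28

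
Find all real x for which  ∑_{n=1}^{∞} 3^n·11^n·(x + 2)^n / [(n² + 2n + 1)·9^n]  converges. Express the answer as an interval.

[-25/11, -19/11]

By the ratio test, |a_{n+1}/a_n| = [(n² + 2n + 1)/((n+1)² + 2(n+1) + 1)] · 3·11/9 → 11/3.
Hence the series converges for |x + 2| < 1/(11/3) = 3/11, so the radius of convergence is 3/11.
Endpoint x = -19/11: absolute convergence follows by limit comparison with Σ 1/n².
At x = -25/11: the terms are on the order of 1/n², so the series converges absolutely by comparison with the p-series (p = 2 > 1).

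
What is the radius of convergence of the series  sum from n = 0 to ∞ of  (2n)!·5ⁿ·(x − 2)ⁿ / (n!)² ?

R = 1/20

The ratio of consecutive coefficients is (2n+1)·(2n+2)/(n+1)² · 5 → 20.
Convergence for |x − 2| · 20 < 1, i.e. |x − 2| < 1/20. So R = 1/20.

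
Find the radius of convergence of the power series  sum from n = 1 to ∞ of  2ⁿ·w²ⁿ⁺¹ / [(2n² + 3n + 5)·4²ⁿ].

R = 2√2

By the ratio test, |a_{n+1}/a_n| = [(2n² + 3n + 5)/(2(n+1)² + 3(n+1) + 5)] · 2/16 → 1/8.
Since the exponent of w increases by 2 each term, convergence requires |w|² < 8, hence R = 2√2.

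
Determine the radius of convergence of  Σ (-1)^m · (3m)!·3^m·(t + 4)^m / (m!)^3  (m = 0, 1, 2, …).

Apply the ratio test: |a_{m+1}| / |a_m| = (3m+1)·(3m+2)·(3m+3)/(m+1)³ · 3, which tends to 81 as m → ∞.
Thus R = 1/(81) = 1/81.

R = 1/81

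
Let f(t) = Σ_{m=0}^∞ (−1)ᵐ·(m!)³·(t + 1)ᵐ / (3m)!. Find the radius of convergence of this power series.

The ratio of consecutive coefficients is (m+1)³/[(3m+1)·(3m+2)·(3m+3)] → 1/27.
The series converges when 1/27 · |t + 1| < 1, giving R = 27.

R = 27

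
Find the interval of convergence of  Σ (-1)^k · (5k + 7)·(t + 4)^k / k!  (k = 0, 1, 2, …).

(−∞, ∞)

Ratio test: |a_{k+1}/a_k| = (5(k+1) + 7)/(5k + 7) · 1/(k+1) → 0 as k → ∞.
The ratio tends to 0 regardless of t, hence R = ∞.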